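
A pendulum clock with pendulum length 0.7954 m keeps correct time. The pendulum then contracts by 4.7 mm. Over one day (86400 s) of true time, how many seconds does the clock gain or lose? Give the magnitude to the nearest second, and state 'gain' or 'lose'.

T ∝ √L, so T'/T = √(0.79070/0.7954) = 0.997041.
In 86400 s of true time the clock registers 86400/0.997041 = 86656.4 s, so it gains 256 s.

gain 256 s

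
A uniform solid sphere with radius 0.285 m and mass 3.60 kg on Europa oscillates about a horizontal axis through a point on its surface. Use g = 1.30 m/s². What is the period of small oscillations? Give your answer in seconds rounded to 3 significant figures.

3.48 s

I_cm = (2/5)mr² = 0.1170 kg·m². The pivot is at distance d = 0.285 m from the centre of mass.
By the parallel-axis theorem, I = I_cm + md² = 0.1170 + 0.2924 = 0.4094 kg·m².
T = 2π√(I/(mgd)) = 2π√(0.4094/(3.60 × 1.30 × 0.285)) = 3.48 s.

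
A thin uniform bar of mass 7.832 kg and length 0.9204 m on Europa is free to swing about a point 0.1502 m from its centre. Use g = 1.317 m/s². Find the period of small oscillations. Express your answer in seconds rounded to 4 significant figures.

4.312 s

For a physical pendulum T = 2π√(I/(mgd)), with d = 0.15020 m from pivot to centre of mass.
I_cm = mL²/12 = 7.832 × 0.9204²/12 = 0.55290 kg·m²; I = I_cm + md² = 0.55290 + 7.832 × 0.15020² = 0.72959 kg·m².
T = 2π√(0.72959/(7.832 × 1.317 × 0.15020)) = 4.312 s.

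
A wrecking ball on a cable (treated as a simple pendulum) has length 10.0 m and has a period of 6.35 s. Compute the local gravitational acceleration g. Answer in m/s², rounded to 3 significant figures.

9.79 m/s²

From T = 2π√(L/g), g = 4π²L/T² = 4π² × 10.0/6.350² = 9.79 m/s².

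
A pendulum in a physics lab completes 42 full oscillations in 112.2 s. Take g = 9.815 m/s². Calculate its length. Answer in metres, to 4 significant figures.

T = 112.2/42 = 2.6714 s.
From T = 2π√(L/g), L = gT²/(4π²) = 9.815 × 2.6714²/(4π²) = 1.774 m.

1.774 m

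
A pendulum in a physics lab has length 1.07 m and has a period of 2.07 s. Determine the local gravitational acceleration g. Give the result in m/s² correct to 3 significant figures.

9.86 m/s²

From T = 2π√(L/g), g = 4π²L/T² = 4π² × 1.07/2.070² = 9.86 m/s².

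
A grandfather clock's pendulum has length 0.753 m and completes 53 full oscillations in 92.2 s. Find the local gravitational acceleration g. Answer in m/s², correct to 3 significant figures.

T = 92.2/53 = 1.740 s.
From T = 2π√(L/g), g = 4π²L/T² = 4π² × 0.753/1.740² = 9.82 m/s².

9.82 m/s²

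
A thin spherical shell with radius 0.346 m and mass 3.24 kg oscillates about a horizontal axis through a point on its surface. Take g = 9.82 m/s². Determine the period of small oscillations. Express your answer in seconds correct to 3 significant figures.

I_cm = (2/3)mr² = 0.2586 kg·m². The pivot is at distance d = 0.346 m from the centre of mass.
By the parallel-axis theorem, I = I_cm + md² = 0.2586 + 0.3879 = 0.6465 kg·m².
T = 2π√(I/(mgd)) = 2π√(0.6465/(3.24 × 9.82 × 0.346)) = 1.52 s.

1.52 s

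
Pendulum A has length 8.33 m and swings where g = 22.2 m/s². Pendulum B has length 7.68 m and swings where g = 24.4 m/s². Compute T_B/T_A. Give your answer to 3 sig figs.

T = 2π√(L/g), so T_B/T_A = √((L_B/g_B)/(L_A/g_A)) = √((7.68/24.4)/(8.33/22.2)) = 0.916.

0.916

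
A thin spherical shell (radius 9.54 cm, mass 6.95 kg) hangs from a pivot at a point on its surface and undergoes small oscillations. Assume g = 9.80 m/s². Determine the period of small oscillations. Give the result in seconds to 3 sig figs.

I_cm = (2/3)mr² = 0.04217 kg·m². The pivot is at distance d = 0.0954 m from the centre of mass.
By the parallel-axis theorem, I = I_cm + md² = 0.04217 + 0.06325 = 0.1054 kg·m².
T = 2π√(I/(mgd)) = 2π√(0.1054/(6.95 × 9.80 × 0.0954)) = 0.800 s.

0.800 s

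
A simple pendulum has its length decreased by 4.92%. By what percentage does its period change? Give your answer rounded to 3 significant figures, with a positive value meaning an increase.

T ∝ √L, so T'/T = √(0.9508) = 0.9751.
Percentage change in T = (0.9751 − 1) × 100% = -2.49%.

-2.49%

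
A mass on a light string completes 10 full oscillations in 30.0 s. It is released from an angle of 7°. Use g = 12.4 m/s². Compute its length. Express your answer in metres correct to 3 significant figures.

T = 30.0/10 = 3.000 s.
From T = 2π√(L/g), L = gT²/(4π²) = 12.4 × 3.000²/(4π²) = 2.83 m.

2.83 m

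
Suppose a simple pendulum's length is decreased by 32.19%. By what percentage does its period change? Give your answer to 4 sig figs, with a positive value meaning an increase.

-17.65%

T ∝ √L, so T'/T = √(0.67810) = 0.82347.
Percentage change in T = (0.82347 − 1) × 100% = -17.65%.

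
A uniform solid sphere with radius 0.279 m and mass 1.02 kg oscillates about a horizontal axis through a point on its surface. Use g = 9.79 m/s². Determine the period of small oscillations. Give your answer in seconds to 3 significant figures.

I_cm = (2/5)mr² = 0.03176 kg·m². The pivot is at distance d = 0.279 m from the centre of mass.
By the parallel-axis theorem, I = I_cm + md² = 0.03176 + 0.07940 = 0.1112 kg·m².
T = 2π√(I/(mgd)) = 2π√(0.1112/(1.02 × 9.79 × 0.279)) = 1.26 s.

1.26 s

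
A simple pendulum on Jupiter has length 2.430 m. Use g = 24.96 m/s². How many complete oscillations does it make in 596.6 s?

304

T = 2π√(L/g) = 2π√(2.430/24.96) = 1.9605 s.
Number of complete oscillations = ⌊596.6/1.9605⌋ = ⌊304.31⌋ = 304.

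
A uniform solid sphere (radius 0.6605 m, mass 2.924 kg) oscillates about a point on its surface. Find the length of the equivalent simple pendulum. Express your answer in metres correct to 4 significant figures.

The equivalent simple-pendulum length is L_eq = I/(md), where I is about the pivot and d = 0.66050 m.
I_cm = (2/5)mR² = 0.51025 kg·m², so I = I_cm + md² = 0.51025 + 1.2756 = 1.7859 kg·m².
L_eq = 1.7859/(2.924 × 0.66050) = 0.9247 m.

0.9247 m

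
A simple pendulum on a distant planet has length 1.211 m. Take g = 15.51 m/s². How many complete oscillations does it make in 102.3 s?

58

T = 2π√(L/g) = 2π√(1.211/15.51) = 1.7557 s.
Number of complete oscillations = ⌊102.3/1.7557⌋ = ⌊58.268⌋ = 58.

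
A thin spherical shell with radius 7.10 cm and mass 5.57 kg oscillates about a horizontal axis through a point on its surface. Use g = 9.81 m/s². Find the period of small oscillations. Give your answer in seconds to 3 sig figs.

I_cm = (2/3)mr² = 0.01872 kg·m². The pivot is at distance d = 0.0710 m from the centre of mass.
By the parallel-axis theorem, I = I_cm + md² = 0.01872 + 0.02808 = 0.04680 kg·m².
T = 2π√(I/(mgd)) = 2π√(0.04680/(5.57 × 9.81 × 0.0710)) = 0.690 s.

0.690 s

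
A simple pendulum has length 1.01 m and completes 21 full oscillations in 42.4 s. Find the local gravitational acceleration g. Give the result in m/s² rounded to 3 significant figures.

T = 42.4/21 = 2.019 s.
From T = 2π√(L/g), g = 4π²L/T² = 4π² × 1.01/2.019² = 9.78 m/s².

9.78 m/s²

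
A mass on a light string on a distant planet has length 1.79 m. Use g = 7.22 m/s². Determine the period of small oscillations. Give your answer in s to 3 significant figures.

T = 2π√(L/g) = 2π√(1.79/7.22) = 2π × 0.4979 = 3.13 s.

3.13 s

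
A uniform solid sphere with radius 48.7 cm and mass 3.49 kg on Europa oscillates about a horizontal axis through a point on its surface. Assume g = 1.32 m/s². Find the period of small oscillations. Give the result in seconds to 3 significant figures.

I_cm = (2/5)mr² = 0.3311 kg·m². The pivot is at distance d = 0.487 m from the centre of mass.
By the parallel-axis theorem, I = I_cm + md² = 0.3311 + 0.8277 = 1.159 kg·m².
T = 2π√(I/(mgd)) = 2π√(1.159/(3.49 × 1.32 × 0.487)) = 4.52 s.

4.52 s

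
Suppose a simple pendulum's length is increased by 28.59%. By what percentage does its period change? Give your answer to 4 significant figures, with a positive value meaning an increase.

T ∝ √L, so T'/T = √(1.2859) = 1.1340.
Percentage change in T = (1.1340 − 1) × 100% = 13.40%.

13.40%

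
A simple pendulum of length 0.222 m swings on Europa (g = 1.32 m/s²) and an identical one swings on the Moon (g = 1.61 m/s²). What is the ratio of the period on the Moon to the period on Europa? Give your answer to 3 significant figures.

T ∝ 1/√g, so T₂/T₁ = √(g₁/g₂) = √(1.32/1.61) = 0.905.

0.905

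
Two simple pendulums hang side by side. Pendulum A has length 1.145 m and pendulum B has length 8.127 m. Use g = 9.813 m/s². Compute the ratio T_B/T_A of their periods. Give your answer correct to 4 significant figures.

2.664

T ∝ √L, so T_B/T_A = √(L_B/L_A) = √(8.127/1.145) = 2.664.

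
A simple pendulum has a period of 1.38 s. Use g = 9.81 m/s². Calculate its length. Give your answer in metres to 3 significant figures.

0.473 m

From T = 2π√(L/g), L = gT²/(4π²) = 9.81 × 1.380²/(4π²) = 0.473 m.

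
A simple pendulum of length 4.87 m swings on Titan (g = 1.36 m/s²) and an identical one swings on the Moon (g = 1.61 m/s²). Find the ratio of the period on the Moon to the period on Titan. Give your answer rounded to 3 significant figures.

0.919

T ∝ 1/√g, so T₂/T₁ = √(g₁/g₂) = √(1.36/1.61) = 0.919.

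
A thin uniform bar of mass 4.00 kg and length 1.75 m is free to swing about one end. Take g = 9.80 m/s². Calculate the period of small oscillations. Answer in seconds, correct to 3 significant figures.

For a physical pendulum T = 2π√(I/(mgd)), with d = 0.8750 m from pivot to centre of mass.
I_cm = mL²/12 = 4.00 × 1.75²/12 = 1.021 kg·m²; I = I_cm + md² = 1.021 + 4.00 × 0.8750² = 4.083 kg·m².
T = 2π√(4.083/(4.00 × 9.80 × 0.8750)) = 2.17 s.

2.17 s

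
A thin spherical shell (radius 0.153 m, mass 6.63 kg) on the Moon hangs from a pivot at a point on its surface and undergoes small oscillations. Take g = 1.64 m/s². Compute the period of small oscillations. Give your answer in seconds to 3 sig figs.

I_cm = (2/3)mr² = 0.1035 kg·m². The pivot is at distance d = 0.153 m from the centre of mass.
By the parallel-axis theorem, I = I_cm + md² = 0.1035 + 0.1552 = 0.2587 kg·m².
T = 2π√(I/(mgd)) = 2π√(0.2587/(6.63 × 1.64 × 0.153)) = 2.48 s.

2.48 s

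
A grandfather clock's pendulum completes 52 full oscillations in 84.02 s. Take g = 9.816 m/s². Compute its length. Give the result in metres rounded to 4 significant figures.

0.6491 m

T = 84.02/52 = 1.6158 s.
From T = 2π√(L/g), L = gT²/(4π²) = 9.816 × 1.6158²/(4π²) = 0.6491 m.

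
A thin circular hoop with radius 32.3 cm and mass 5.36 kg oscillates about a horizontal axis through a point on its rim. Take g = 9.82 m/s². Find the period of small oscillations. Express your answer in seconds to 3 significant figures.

1.61 s

I_cm = mr² = 0.5592 kg·m². The pivot is at distance d = 0.323 m from the centre of mass.
By the parallel-axis theorem, I = I_cm + md² = 0.5592 + 0.5592 = 1.118 kg·m².
T = 2π√(I/(mgd)) = 2π√(1.118/(5.36 × 9.82 × 0.323)) = 1.61 s.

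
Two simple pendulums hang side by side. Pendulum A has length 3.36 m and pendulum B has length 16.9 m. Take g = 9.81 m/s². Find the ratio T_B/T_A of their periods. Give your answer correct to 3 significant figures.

T ∝ √L, so T_B/T_A = √(L_B/L_A) = √(16.9/3.36) = 2.24.

2.24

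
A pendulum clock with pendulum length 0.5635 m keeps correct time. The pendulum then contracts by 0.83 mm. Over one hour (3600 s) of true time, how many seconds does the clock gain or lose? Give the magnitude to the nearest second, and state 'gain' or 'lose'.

gain 3 s

T ∝ √L, so T'/T = √(0.56267/0.5635) = 0.999263.
In 3600 s of true time the clock registers 3600/0.999263 = 3602.7 s, so it gains 3 s.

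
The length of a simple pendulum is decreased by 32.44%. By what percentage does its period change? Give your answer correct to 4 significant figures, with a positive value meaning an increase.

-17.81%

T ∝ √L, so T'/T = √(0.67560) = 0.82195.
Percentage change in T = (0.82195 − 1) × 100% = -17.81%.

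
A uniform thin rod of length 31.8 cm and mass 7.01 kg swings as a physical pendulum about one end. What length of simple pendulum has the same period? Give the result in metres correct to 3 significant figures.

The equivalent simple-pendulum length is L_eq = I/(md), where I is about the pivot and d = 0.1590 m.
I_cm = (1/12)mL² = 0.05907 kg·m², so I = I_cm + md² = 0.05907 + 0.1772 = 0.2363 kg·m².
L_eq = 0.2363/(7.01 × 0.1590) = 0.212 m.

0.212 m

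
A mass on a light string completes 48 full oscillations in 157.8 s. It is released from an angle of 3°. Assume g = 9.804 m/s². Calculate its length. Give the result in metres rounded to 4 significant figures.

2.684 m

T = 157.8/48 = 3.2875 s.
From T = 2π√(L/g), L = gT²/(4π²) = 9.804 × 3.2875²/(4π²) = 2.684 m.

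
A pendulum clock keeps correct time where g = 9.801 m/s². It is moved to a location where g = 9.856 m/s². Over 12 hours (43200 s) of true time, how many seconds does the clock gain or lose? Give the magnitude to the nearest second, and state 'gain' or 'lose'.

The clock's period scales as T ∝ 1/√g, so T'/T = √(9.801/9.856) = 0.997206.
In 43200 s of true time the clock registers 43200/0.997206 = 43321.0 s, so it gains 121 s.

gain 121 s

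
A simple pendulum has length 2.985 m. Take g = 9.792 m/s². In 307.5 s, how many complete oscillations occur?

88

T = 2π√(L/g) = 2π√(2.985/9.792) = 3.4691 s.
Number of complete oscillations = ⌊307.5/3.4691⌋ = ⌊88.640⌋ = 88.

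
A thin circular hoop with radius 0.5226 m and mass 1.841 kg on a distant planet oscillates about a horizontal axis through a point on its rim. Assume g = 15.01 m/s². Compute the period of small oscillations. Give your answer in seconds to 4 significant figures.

1.658 s

I_cm = mr² = 0.50280 kg·m². The pivot is at distance d = 0.5226 m from the centre of mass.
By the parallel-axis theorem, I = I_cm + md² = 0.50280 + 0.50280 = 1.0056 kg·m².
T = 2π√(I/(mgd)) = 2π√(1.0056/(1.841 × 15.01 × 0.5226)) = 1.658 s.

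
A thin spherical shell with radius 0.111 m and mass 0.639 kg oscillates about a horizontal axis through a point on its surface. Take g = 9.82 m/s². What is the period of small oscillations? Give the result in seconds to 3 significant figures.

I_cm = (2/3)mr² = 0.005249 kg·m². The pivot is at distance d = 0.111 m from the centre of mass.
By the parallel-axis theorem, I = I_cm + md² = 0.005249 + 0.007873 = 0.01312 kg·m².
T = 2π√(I/(mgd)) = 2π√(0.01312/(0.639 × 9.82 × 0.111)) = 0.862 s.

0.862 s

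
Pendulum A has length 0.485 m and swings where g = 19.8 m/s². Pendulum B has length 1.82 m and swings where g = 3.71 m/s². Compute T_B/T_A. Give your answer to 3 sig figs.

4.48

T = 2π√(L/g), so T_B/T_A = √((L_B/g_B)/(L_A/g_A)) = √((1.82/3.71)/(0.485/19.8)) = 4.48.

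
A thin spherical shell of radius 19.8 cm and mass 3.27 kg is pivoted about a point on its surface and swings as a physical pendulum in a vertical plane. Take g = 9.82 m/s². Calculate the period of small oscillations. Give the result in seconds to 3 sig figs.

1.15 s

I_cm = (2/3)mr² = 0.08546 kg·m². The pivot is at distance d = 0.198 m from the centre of mass.
By the parallel-axis theorem, I = I_cm + md² = 0.08546 + 0.1282 = 0.2137 kg·m².
T = 2π√(I/(mgd)) = 2π√(0.2137/(3.27 × 9.82 × 0.198)) = 1.15 s.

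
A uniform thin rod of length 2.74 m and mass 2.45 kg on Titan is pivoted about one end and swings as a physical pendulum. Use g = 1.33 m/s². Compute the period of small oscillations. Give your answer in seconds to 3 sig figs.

7.36 s

For a physical pendulum T = 2π√(I/(mgd)), with d = 1.370 m from pivot to centre of mass.
I_cm = mL²/12 = 2.45 × 2.74²/12 = 1.533 kg·m²; I = I_cm + md² = 1.533 + 2.45 × 1.370² = 6.131 kg·m².
T = 2π√(6.131/(2.45 × 1.33 × 1.370)) = 7.36 s.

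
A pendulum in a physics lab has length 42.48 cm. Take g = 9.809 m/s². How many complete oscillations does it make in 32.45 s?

T = 2π√(L/g) = 2π√(0.4248/9.809) = 1.3076 s.
Number of complete oscillations = ⌊32.45/1.3076⌋ = ⌊24.817⌋ = 24.

24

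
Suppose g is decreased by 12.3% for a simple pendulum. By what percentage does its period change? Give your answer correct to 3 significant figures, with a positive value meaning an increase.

T ∝ 1/√g, so T'/T = 1/√(0.8770) = 1.068.
Percentage change in T = (1.068 − 1) × 100% = 6.78%.

6.78%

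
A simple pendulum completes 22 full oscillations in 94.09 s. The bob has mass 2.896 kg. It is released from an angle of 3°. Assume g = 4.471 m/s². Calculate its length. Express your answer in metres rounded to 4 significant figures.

2.072 m

T = 94.09/22 = 4.2768 s.
From T = 2π√(L/g), L = gT²/(4π²) = 4.471 × 4.2768²/(4π²) = 2.072 m.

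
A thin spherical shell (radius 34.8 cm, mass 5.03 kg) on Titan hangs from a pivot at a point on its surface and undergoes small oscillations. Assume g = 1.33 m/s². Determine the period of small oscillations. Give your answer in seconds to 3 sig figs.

4.15 s

I_cm = (2/3)mr² = 0.4061 kg·m². The pivot is at distance d = 0.348 m from the centre of mass.
By the parallel-axis theorem, I = I_cm + md² = 0.4061 + 0.6092 = 1.015 kg·m².
T = 2π√(I/(mgd)) = 2π√(1.015/(5.03 × 1.33 × 0.348)) = 4.15 s.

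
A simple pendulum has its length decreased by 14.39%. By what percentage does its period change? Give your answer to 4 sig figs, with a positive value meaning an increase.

T ∝ √L, so T'/T = √(0.85610) = 0.92526.
Percentage change in T = (0.92526 − 1) × 100% = -7.474%.

-7.474%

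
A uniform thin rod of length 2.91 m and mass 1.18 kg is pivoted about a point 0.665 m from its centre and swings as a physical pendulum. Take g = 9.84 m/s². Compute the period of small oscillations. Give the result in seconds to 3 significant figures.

For a physical pendulum T = 2π√(I/(mgd)), with d = 0.6650 m from pivot to centre of mass.
I_cm = mL²/12 = 1.18 × 2.91²/12 = 0.8327 kg·m²; I = I_cm + md² = 0.8327 + 1.18 × 0.6650² = 1.355 kg·m².
T = 2π√(1.355/(1.18 × 9.84 × 0.6650)) = 2.63 s.

2.63 s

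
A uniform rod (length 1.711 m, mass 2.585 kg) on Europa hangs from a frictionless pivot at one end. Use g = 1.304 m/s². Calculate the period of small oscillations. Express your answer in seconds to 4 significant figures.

5.877 s

For a physical pendulum T = 2π√(I/(mgd)), with d = 0.85550 m from pivot to centre of mass.
I_cm = mL²/12 = 2.585 × 1.711²/12 = 0.63064 kg·m²; I = I_cm + md² = 0.63064 + 2.585 × 0.85550² = 2.5225 kg·m².
T = 2π√(2.5225/(2.585 × 1.304 × 0.85550)) = 5.877 s.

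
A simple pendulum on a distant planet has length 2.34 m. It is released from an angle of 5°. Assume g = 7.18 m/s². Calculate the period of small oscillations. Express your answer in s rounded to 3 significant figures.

T = 2π√(L/g) = 2π√(2.34/7.18) = 2π × 0.5709 = 3.59 s.

3.59 s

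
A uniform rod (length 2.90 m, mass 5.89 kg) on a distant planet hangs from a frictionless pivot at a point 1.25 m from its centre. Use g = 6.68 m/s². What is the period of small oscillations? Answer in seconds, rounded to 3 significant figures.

3.27 s

For a physical pendulum T = 2π√(I/(mgd)), with d = 1.250 m from pivot to centre of mass.
I_cm = mL²/12 = 5.89 × 2.90²/12 = 4.128 kg·m²; I = I_cm + md² = 4.128 + 5.89 × 1.250² = 13.33 kg·m².
T = 2π√(13.33/(5.89 × 6.68 × 1.250)) = 3.27 s.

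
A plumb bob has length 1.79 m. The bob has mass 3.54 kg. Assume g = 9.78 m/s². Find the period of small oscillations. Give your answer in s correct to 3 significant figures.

2.69 s

T = 2π√(L/g) = 2π√(1.79/9.78) = 2π × 0.4278 = 2.69 s.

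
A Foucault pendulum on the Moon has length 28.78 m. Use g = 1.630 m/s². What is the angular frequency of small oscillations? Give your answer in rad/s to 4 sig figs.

ω = √(g/L) = √(1.630/28.78) = 0.2380 rad/s.

0.2380 rad/s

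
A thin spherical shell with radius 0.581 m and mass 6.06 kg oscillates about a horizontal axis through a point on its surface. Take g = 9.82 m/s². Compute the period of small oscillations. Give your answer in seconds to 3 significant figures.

I_cm = (2/3)mr² = 1.364 kg·m². The pivot is at distance d = 0.581 m from the centre of mass.
By the parallel-axis theorem, I = I_cm + md² = 1.364 + 2.046 = 3.409 kg·m².
T = 2π√(I/(mgd)) = 2π√(3.409/(6.06 × 9.82 × 0.581)) = 1.97 s.

1.97 s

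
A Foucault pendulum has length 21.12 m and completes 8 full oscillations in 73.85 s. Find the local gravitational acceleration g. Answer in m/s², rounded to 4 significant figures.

T = 73.85/8 = 9.2312 s.
From T = 2π√(L/g), g = 4π²L/T² = 4π² × 21.12/9.2312² = 9.784 m/s².

9.784 m/s²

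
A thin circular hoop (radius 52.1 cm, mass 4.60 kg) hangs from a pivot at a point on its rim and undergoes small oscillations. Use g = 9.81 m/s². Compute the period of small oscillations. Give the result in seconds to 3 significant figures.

I_cm = mr² = 1.249 kg·m². The pivot is at distance d = 0.521 m from the centre of mass.
By the parallel-axis theorem, I = I_cm + md² = 1.249 + 1.249 = 2.497 kg·m².
T = 2π√(I/(mgd)) = 2π√(2.497/(4.60 × 9.81 × 0.521)) = 2.05 s.

2.05 s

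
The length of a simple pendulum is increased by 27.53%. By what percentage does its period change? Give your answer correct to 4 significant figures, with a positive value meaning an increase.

T ∝ √L, so T'/T = √(1.2753) = 1.1293.
Percentage change in T = (1.1293 − 1) × 100% = 12.93%.

12.93%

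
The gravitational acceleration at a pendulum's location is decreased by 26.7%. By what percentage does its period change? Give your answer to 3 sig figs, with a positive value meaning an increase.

16.8%

T ∝ 1/√g, so T'/T = 1/√(0.7330) = 1.168.
Percentage change in T = (1.168 − 1) × 100% = 16.8%.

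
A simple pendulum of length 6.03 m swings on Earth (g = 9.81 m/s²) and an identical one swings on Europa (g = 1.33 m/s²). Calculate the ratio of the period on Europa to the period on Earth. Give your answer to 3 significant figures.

2.72

T ∝ 1/√g, so T₂/T₁ = √(g₁/g₂) = √(9.81/1.33) = 2.72.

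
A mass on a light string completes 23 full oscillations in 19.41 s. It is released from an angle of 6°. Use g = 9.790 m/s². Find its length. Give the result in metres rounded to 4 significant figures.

T = 19.41/23 = 0.84391 s.
From T = 2π√(L/g), L = gT²/(4π²) = 9.790 × 0.84391²/(4π²) = 0.1766 m.

0.1766 m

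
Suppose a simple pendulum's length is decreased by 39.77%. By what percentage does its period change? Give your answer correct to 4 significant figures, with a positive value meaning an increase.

-22.39%

T ∝ √L, so T'/T = √(0.60230) = 0.77608.
Percentage change in T = (0.77608 − 1) × 100% = -22.39%.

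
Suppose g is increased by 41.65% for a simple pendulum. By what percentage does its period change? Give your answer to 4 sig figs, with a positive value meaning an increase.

-15.98%

T ∝ 1/√g, so T'/T = 1/√(1.4165) = 0.84022.
Percentage change in T = (0.84022 − 1) × 100% = -15.98%.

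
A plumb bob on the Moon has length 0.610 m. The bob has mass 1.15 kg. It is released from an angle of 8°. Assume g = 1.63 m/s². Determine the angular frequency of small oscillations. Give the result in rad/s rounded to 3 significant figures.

ω = √(g/L) = √(1.63/0.610) = 1.63 rad/s.

1.63 rad/s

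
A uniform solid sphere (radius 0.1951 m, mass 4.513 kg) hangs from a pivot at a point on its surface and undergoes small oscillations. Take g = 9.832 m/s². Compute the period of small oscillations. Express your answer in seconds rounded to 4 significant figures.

I_cm = (2/5)mr² = 0.068713 kg·m². The pivot is at distance d = 0.1951 m from the centre of mass.
By the parallel-axis theorem, I = I_cm + md² = 0.068713 + 0.17178 = 0.24050 kg·m².
T = 2π√(I/(mgd)) = 2π√(0.24050/(4.513 × 9.832 × 0.1951)) = 1.047 s.

1.047 s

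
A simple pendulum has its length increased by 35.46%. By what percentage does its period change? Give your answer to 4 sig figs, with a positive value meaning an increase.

T ∝ √L, so T'/T = √(1.3546) = 1.1639.
Percentage change in T = (1.1639 − 1) × 100% = 16.39%.

16.39%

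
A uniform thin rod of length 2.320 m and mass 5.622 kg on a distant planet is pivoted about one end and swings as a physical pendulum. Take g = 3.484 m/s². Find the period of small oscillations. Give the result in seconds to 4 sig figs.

4.186 s

For a physical pendulum T = 2π√(I/(mgd)), with d = 1.1600 m from pivot to centre of mass.
I_cm = mL²/12 = 5.622 × 2.320²/12 = 2.5217 kg·m²; I = I_cm + md² = 2.5217 + 5.622 × 1.1600² = 10.087 kg·m².
T = 2π√(10.087/(5.622 × 3.484 × 1.1600)) = 4.186 s.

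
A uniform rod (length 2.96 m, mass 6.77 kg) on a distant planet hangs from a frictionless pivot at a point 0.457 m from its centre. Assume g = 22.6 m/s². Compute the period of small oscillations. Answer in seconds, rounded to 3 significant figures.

For a physical pendulum T = 2π√(I/(mgd)), with d = 0.4570 m from pivot to centre of mass.
I_cm = mL²/12 = 6.77 × 2.96²/12 = 4.943 kg·m²; I = I_cm + md² = 4.943 + 6.77 × 0.4570² = 6.357 kg·m².
T = 2π√(6.357/(6.77 × 22.6 × 0.4570)) = 1.89 s.

1.89 s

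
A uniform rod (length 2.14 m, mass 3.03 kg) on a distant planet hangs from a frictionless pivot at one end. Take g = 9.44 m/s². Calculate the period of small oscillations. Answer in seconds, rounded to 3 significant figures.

For a physical pendulum T = 2π√(I/(mgd)), with d = 1.070 m from pivot to centre of mass.
I_cm = mL²/12 = 3.03 × 2.14²/12 = 1.156 kg·m²; I = I_cm + md² = 1.156 + 3.03 × 1.070² = 4.625 kg·m².
T = 2π√(4.625/(3.03 × 9.44 × 1.070)) = 2.44 s.

2.44 s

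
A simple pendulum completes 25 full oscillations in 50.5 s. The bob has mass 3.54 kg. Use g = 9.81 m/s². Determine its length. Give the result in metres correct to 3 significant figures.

1.01 m

T = 50.5/25 = 2.020 s.
From T = 2π√(L/g), L = gT²/(4π²) = 9.81 × 2.020²/(4π²) = 1.01 m.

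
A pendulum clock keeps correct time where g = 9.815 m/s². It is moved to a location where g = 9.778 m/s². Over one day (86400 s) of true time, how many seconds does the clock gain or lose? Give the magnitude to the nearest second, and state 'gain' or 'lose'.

lose 163 s

The clock's period scales as T ∝ 1/√g, so T'/T = √(9.815/9.778) = 1.00189.
In 86400 s of true time the clock registers 86400/1.00189 = 86237.0 s, so it loses 163 s.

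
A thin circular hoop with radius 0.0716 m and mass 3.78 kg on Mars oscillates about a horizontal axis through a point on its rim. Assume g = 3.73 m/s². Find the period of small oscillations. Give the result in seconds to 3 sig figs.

I_cm = mr² = 0.01938 kg·m². The pivot is at distance d = 0.0716 m from the centre of mass.
By the parallel-axis theorem, I = I_cm + md² = 0.01938 + 0.01938 = 0.03876 kg·m².
T = 2π√(I/(mgd)) = 2π√(0.03876/(3.78 × 3.73 × 0.0716)) = 1.23 s.

1.23 s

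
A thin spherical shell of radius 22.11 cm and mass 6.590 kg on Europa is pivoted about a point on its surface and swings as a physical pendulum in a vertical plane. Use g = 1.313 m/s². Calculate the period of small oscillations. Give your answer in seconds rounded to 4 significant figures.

3.329 s

I_cm = (2/3)mr² = 0.21477 kg·m². The pivot is at distance d = 0.2211 m from the centre of mass.
By the parallel-axis theorem, I = I_cm + md² = 0.21477 + 0.32215 = 0.53692 kg·m².
T = 2π√(I/(mgd)) = 2π√(0.53692/(6.590 × 1.313 × 0.2211)) = 3.329 s.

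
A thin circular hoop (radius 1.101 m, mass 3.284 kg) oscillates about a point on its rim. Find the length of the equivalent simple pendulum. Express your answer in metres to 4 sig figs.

The equivalent simple-pendulum length is L_eq = I/(md), where I is about the pivot and d = 1.1010 m.
I_cm = mR² = 3.9809 kg·m², so I = I_cm + md² = 3.9809 + 3.9809 = 7.9617 kg·m².
L_eq = 7.9617/(3.284 × 1.1010) = 2.202 m.

2.202 m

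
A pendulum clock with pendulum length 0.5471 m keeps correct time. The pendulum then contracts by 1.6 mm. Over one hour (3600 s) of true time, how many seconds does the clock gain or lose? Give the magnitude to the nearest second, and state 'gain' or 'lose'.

gain 5 s

T ∝ √L, so T'/T = √(0.54550/0.5471) = 0.998537.
In 3600 s of true time the clock registers 3600/0.998537 = 3605.3 s, so it gains 5 s.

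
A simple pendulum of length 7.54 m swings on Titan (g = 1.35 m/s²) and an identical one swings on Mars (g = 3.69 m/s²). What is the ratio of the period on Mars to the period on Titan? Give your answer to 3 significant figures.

T ∝ 1/√g, so T₂/T₁ = √(g₁/g₂) = √(1.35/3.69) = 0.605.

0.605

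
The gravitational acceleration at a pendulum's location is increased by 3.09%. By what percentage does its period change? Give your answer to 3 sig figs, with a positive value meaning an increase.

T ∝ 1/√g, so T'/T = 1/√(1.031) = 0.9849.
Percentage change in T = (0.9849 − 1) × 100% = -1.51%.

-1.51%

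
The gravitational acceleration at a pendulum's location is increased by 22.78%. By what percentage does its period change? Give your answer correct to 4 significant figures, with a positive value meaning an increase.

-9.752%

T ∝ 1/√g, so T'/T = 1/√(1.2278) = 0.90248.
Percentage change in T = (0.90248 − 1) × 100% = -9.752%.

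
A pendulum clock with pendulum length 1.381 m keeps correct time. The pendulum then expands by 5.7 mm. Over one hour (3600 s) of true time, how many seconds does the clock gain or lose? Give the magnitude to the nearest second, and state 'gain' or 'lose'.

lose 7 s

T ∝ √L, so T'/T = √(1.38670/1.381) = 1.00206.
In 3600 s of true time the clock registers 3600/1.00206 = 3592.6 s, so it loses 7 s.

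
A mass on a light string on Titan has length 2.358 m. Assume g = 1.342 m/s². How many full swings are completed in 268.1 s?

32

T = 2π√(L/g) = 2π√(2.358/1.342) = 8.3287 s.
Number of complete oscillations = ⌊268.1/8.3287⌋ = ⌊32.190⌋ = 32.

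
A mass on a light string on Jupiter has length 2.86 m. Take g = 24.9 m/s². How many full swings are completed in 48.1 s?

22

T = 2π√(L/g) = 2π√(2.86/24.9) = 2.129 s.
Number of complete oscillations = ⌊48.1/2.129⌋ = ⌊22.59⌋ = 22.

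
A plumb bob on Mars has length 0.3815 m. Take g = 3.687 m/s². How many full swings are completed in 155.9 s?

T = 2π√(L/g) = 2π√(0.3815/3.687) = 2.0211 s.
Number of complete oscillations = ⌊155.9/2.0211⌋ = ⌊77.136⌋ = 77.

77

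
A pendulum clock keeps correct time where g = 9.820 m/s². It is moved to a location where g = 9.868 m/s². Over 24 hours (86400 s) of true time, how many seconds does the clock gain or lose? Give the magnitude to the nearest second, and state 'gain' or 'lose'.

gain 211 s

The clock's period scales as T ∝ 1/√g, so T'/T = √(9.820/9.868) = 0.997565.
In 86400 s of true time the clock registers 86400/0.997565 = 86610.9 s, so it gains 211 s.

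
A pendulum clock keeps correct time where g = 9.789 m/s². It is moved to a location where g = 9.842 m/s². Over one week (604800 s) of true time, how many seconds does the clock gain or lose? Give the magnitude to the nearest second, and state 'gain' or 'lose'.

gain 1635 s

The clock's period scales as T ∝ 1/√g, so T'/T = √(9.789/9.842) = 0.997304.
In 604800 s of true time the clock registers 604800/0.997304 = 606435.1 s, so it gains 1635 s.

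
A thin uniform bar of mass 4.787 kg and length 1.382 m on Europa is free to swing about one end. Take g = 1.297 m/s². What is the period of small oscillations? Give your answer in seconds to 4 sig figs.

5.296 s

For a physical pendulum T = 2π√(I/(mgd)), with d = 0.69100 m from pivot to centre of mass.
I_cm = mL²/12 = 4.787 × 1.382²/12 = 0.76190 kg·m²; I = I_cm + md² = 0.76190 + 4.787 × 0.69100² = 3.0476 kg·m².
T = 2π√(3.0476/(4.787 × 1.297 × 0.69100)) = 5.296 s.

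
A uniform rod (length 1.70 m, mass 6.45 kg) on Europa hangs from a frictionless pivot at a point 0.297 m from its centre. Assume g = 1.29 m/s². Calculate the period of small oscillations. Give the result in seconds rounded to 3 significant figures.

For a physical pendulum T = 2π√(I/(mgd)), with d = 0.2970 m from pivot to centre of mass.
I_cm = mL²/12 = 6.45 × 1.70²/12 = 1.553 kg·m²; I = I_cm + md² = 1.553 + 6.45 × 0.2970² = 2.122 kg·m².
T = 2π√(2.122/(6.45 × 1.29 × 0.2970)) = 5.82 s.

5.82 s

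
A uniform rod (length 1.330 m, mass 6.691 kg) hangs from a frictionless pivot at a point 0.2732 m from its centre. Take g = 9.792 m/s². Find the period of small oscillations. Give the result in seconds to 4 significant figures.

For a physical pendulum T = 2π√(I/(mgd)), with d = 0.27320 m from pivot to centre of mass.
I_cm = mL²/12 = 6.691 × 1.330²/12 = 0.98631 kg·m²; I = I_cm + md² = 0.98631 + 6.691 × 0.27320² = 1.4857 kg·m².
T = 2π√(1.4857/(6.691 × 9.792 × 0.27320)) = 1.810 s.

1.810 s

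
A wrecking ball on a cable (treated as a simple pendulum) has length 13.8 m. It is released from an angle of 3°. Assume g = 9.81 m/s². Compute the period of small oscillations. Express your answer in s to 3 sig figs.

T = 2π√(L/g) = 2π√(13.8/9.81) = 2π × 1.186 = 7.45 s.

7.45 s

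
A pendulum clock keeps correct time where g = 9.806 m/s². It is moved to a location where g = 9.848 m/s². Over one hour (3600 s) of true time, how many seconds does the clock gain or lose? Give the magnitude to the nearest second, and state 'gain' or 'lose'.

The clock's period scales as T ∝ 1/√g, so T'/T = √(9.806/9.848) = 0.997865.
In 3600 s of true time the clock registers 3600/0.997865 = 3607.7 s, so it gains 8 s.

gain 8 s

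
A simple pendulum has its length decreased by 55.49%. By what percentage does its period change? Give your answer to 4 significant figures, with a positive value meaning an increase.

-33.28%

T ∝ √L, so T'/T = √(0.44510) = 0.66716.
Percentage change in T = (0.66716 − 1) × 100% = -33.28%.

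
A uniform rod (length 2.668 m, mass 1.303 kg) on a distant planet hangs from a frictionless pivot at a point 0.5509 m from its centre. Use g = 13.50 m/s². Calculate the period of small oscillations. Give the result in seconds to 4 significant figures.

For a physical pendulum T = 2π√(I/(mgd)), with d = 0.55090 m from pivot to centre of mass.
I_cm = mL²/12 = 1.303 × 2.668²/12 = 0.77292 kg·m²; I = I_cm + md² = 0.77292 + 1.303 × 0.55090² = 1.1684 kg·m².
T = 2π√(1.1684/(1.303 × 13.50 × 0.55090)) = 2.182 s.

2.182 s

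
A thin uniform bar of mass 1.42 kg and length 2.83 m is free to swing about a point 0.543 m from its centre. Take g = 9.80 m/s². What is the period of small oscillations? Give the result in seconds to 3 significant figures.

For a physical pendulum T = 2π√(I/(mgd)), with d = 0.5430 m from pivot to centre of mass.
I_cm = mL²/12 = 1.42 × 2.83²/12 = 0.9477 kg·m²; I = I_cm + md² = 0.9477 + 1.42 × 0.5430² = 1.366 kg·m².
T = 2π√(1.366/(1.42 × 9.80 × 0.5430)) = 2.67 s.

2.67 s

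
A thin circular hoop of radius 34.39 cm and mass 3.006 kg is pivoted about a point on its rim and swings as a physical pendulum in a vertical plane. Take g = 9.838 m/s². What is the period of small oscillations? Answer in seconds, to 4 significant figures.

1.661 s

I_cm = mr² = 0.35551 kg·m². The pivot is at distance d = 0.3439 m from the centre of mass.
By the parallel-axis theorem, I = I_cm + md² = 0.35551 + 0.35551 = 0.71102 kg·m².
T = 2π√(I/(mgd)) = 2π√(0.71102/(3.006 × 9.838 × 0.3439)) = 1.661 s.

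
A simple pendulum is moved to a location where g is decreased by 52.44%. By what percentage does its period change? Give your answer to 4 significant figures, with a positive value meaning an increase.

45.00%

T ∝ 1/√g, so T'/T = 1/√(0.47560) = 1.4500.
Percentage change in T = (1.4500 − 1) × 100% = 45.00%.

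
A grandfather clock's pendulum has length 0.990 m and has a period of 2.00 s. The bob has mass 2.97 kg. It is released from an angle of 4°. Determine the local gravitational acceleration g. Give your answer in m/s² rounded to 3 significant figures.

From T = 2π√(L/g), g = 4π²L/T² = 4π² × 0.990/2.000² = 9.77 m/s².

9.77 m/s²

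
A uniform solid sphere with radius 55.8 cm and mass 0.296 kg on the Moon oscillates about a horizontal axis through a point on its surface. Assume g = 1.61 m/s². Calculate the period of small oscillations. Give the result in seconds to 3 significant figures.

I_cm = (2/5)mr² = 0.03687 kg·m². The pivot is at distance d = 0.558 m from the centre of mass.
By the parallel-axis theorem, I = I_cm + md² = 0.03687 + 0.09216 = 0.1290 kg·m².
T = 2π√(I/(mgd)) = 2π√(0.1290/(0.296 × 1.61 × 0.558)) = 4.38 s.

4.38 s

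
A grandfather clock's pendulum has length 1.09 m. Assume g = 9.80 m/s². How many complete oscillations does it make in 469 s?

T = 2π√(L/g) = 2π√(1.09/9.80) = 2.095 s.
Number of complete oscillations = ⌊469/2.095⌋ = ⌊223.8⌋ = 223.

223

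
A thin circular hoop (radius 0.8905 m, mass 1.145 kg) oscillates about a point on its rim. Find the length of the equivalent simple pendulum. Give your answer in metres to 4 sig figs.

1.781 m

The equivalent simple-pendulum length is L_eq = I/(md), where I is about the pivot and d = 0.89050 m.
I_cm = mR² = 0.90797 kg·m², so I = I_cm + md² = 0.90797 + 0.90797 = 1.8159 kg·m².
L_eq = 1.8159/(1.145 × 0.89050) = 1.781 m.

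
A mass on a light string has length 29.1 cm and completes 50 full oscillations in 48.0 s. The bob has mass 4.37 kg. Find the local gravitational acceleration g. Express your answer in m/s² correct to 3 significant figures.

T = 48.0/50 = 0.9600 s.
From T = 2π√(L/g), g = 4π²L/T² = 4π² × 0.291/0.9600² = 12.5 m/s².

12.5 m/s²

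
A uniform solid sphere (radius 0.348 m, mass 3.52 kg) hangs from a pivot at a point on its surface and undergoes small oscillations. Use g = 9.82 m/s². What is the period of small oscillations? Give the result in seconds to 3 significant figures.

1.40 s

I_cm = (2/5)mr² = 0.1705 kg·m². The pivot is at distance d = 0.348 m from the centre of mass.
By the parallel-axis theorem, I = I_cm + md² = 0.1705 + 0.4263 = 0.5968 kg·m².
T = 2π√(I/(mgd)) = 2π√(0.5968/(3.52 × 9.82 × 0.348)) = 1.40 s.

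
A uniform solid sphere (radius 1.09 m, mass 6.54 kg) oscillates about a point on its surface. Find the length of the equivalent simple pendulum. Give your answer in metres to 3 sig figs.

The equivalent simple-pendulum length is L_eq = I/(md), where I is about the pivot and d = 1.090 m.
I_cm = (2/5)mR² = 3.108 kg·m², so I = I_cm + md² = 3.108 + 7.770 = 10.88 kg·m².
L_eq = 10.88/(6.54 × 1.090) = 1.53 m.

1.53 m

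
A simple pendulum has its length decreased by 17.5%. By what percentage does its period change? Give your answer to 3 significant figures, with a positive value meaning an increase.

-9.17%

T ∝ √L, so T'/T = √(0.8250) = 0.9083.
Percentage change in T = (0.9083 − 1) × 100% = -9.17%.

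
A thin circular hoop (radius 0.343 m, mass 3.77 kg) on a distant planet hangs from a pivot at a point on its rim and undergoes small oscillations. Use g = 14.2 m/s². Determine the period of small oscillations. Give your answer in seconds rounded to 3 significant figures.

I_cm = mr² = 0.4435 kg·m². The pivot is at distance d = 0.343 m from the centre of mass.
By the parallel-axis theorem, I = I_cm + md² = 0.4435 + 0.4435 = 0.8871 kg·m².
T = 2π√(I/(mgd)) = 2π√(0.8871/(3.77 × 14.2 × 0.343)) = 1.38 s.

1.38 s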